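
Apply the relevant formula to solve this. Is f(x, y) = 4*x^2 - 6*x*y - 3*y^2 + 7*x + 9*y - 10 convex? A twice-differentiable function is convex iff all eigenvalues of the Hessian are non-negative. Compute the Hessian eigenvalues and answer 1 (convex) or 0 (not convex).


The Hessian of f(x,y) = 4*x^2 - 6*x*y - 3*y^2 + 7*x + 9*y - 10 is:
H = [[8, -6], [-6, -6]]
Trace = 8 - 6 = 2
Determinant = 8*-6 - (-6)^2 = -84
Discriminant = (2)^2 - 4*-84 = 340.0
Eigenvalues: lambda_1 = -8.2195, lambda_2 = 10.2195
The function is not convex.

0


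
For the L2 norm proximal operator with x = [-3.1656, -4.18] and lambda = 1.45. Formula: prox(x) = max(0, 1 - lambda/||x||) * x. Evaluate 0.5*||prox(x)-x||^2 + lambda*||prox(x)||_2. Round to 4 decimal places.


Step 1: Compute ||x||.
||x|| = 5.2434
Step 2: Compute scaling factor.
scale = max(0, 1 - 1.45/5.2434) = 0.7235
Step 3: prox(x) = [-2.2902, -3.0241]
||prox(x)|| = 3.7934
Step 4: Proximal objective.
0.5*||prox-x||^2 = 1.0513
lambda*||prox|| = 5.5004
Total = 6.5517


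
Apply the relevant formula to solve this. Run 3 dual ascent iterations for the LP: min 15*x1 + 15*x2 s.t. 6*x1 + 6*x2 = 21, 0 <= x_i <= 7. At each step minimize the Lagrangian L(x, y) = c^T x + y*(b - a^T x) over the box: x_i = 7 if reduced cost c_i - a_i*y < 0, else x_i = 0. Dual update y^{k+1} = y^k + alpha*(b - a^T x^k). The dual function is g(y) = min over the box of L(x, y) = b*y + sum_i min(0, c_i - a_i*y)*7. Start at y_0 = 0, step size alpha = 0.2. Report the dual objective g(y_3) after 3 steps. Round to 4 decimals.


Dual ascent for LP: min 15*x1 + 15*x2, 6*x1 + 6*x2 = 21, 0 <= x_i <= 7
Step 1: y^k = 0.0, reduced costs: (15.0, 15.0)
  x^k = (0.0, 0.0), subgradient = b - a^T x = 21.0
  y^{k+1} = 0.0 + 0.2*21.0 = 4.2
Step 2: y^k = 4.2, reduced costs: (-10.2, -10.2)
  x^k = (7.0, 7.0), subgradient = b - a^T x = -63.0
  y^{k+1} = 4.2 + 0.2*-63.0 = -8.4
Step 3: y^k = -8.4, reduced costs: (65.4, 65.4)
  x^k = (0.0, 0.0), subgradient = b - a^T x = 21.0
  y^{k+1} = -8.4 + 0.2*21.0 = -4.2
Dual objective at y_3 = -4.2: reduced costs (40.2, 40.2), box minimizer x = (0.0, 0.0)
g(y_3) = b*y + (c1 - a1*y)*x1 + (c2 - a2*y)*x2 = 21*(-4.2) + 40.2*0.0 + 40.2*0.0 = -88.2 + 0.0 + 0.0 = -88.2


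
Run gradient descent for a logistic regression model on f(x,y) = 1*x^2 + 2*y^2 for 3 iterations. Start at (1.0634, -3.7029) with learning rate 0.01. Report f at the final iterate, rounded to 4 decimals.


Gradient descent on f(x,y) = 1*x^2 + 2*y^2.
Starting point: (1.0634, -3.7029), alpha = 0.01
Step 1: grad_x = 2*1*1.0634 = 2.1268, grad_y = 2*2*-3.7029 = -14.8116
  x_1 = 1.0634 - 0.01*2.1268 = 1.0421
  y_1 = -3.7029 - 0.01*-14.8116 = -3.5548
Step 2: grad_x = 2*1*1.0421 = 2.0843, grad_y = 2*2*-3.5548 = -14.2191
  x_2 = 1.0421 - 0.01*2.0843 = 1.0213
  y_2 = -3.5548 - 0.01*-14.2191 = -3.4126
Step 3: grad_x = 2*1*1.0213 = 2.0426, grad_y = 2*2*-3.4126 = -13.6504
  x_3 = 1.0213 - 0.01*2.0426 = 1.0009
  y_3 = -3.4126 - 0.01*-13.6504 = -3.2761
f(1.0009, -3.2761) = 1*1.0009^2 + 2*(-3.2761)^2 = 22.4672


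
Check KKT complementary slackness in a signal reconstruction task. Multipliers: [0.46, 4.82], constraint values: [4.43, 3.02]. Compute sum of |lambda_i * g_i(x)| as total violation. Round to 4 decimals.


KKT complementary slackness check:
lambda_1 * g_1 = 0.46 * 4.43 = 2.0378
lambda_2 * g_2 = 4.82 * 3.02 = 14.5564
Total violation = 2.0378 + 14.5564 = 16.5942


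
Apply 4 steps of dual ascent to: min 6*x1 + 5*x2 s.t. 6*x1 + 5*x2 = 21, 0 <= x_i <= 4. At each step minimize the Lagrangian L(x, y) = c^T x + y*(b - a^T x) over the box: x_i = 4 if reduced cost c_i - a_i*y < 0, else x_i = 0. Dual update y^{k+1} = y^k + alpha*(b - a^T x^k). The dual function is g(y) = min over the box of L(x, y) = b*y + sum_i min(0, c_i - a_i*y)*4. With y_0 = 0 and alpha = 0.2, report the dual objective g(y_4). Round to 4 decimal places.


Dual ascent for LP: min 6*x1 + 5*x2, 6*x1 + 5*x2 = 21, 0 <= x_i <= 4
Step 1: y^k = 0.0, reduced costs: (6.0, 5.0)
  x^k = (0.0, 0.0), subgradient = b - a^T x = 21.0
  y^{k+1} = 0.0 + 0.2*21.0 = 4.2
Step 2: y^k = 4.2, reduced costs: (-19.2, -16.0)
  x^k = (4.0, 4.0), subgradient = b - a^T x = -23.0
  y^{k+1} = 4.2 + 0.2*-23.0 = -0.4
Step 3: y^k = -0.4, reduced costs: (8.4, 7.0)
  x^k = (0.0, 0.0), subgradient = b - a^T x = 21.0
  y^{k+1} = -0.4 + 0.2*21.0 = 3.8
Step 4: y^k = 3.8, reduced costs: (-16.8, -14.0)
  x^k = (4.0, 4.0), subgradient = b - a^T x = -23.0
  y^{k+1} = 3.8 + 0.2*-23.0 = -0.8
Dual objective at y_4 = -0.8: reduced costs (10.8, 9.0), box minimizer x = (0.0, 0.0)
g(y_4) = b*y + (c1 - a1*y)*x1 + (c2 - a2*y)*x2 = 21*(-0.8) + 10.8*0.0 + 9.0*0.0 = -16.8 + 0.0 + 0.0 = -16.8


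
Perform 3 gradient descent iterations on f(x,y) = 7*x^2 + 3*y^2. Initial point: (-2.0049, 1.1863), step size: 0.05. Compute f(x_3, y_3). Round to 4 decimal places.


Gradient descent on f(x,y) = 7*x^2 + 3*y^2.
Starting point: (-2.0049, 1.1863), alpha = 0.05
Step 1: grad_x = 2*7*-2.0049 = -28.0686, grad_y = 2*3*1.1863 = 7.1178
  x_1 = -2.0049 - 0.05*-28.0686 = -0.6015
  y_1 = 1.1863 - 0.05*7.1178 = 0.8304
Step 2: grad_x = 2*7*-0.6015 = -8.4206, grad_y = 2*3*0.8304 = 4.9825
  x_2 = -0.6015 - 0.05*-8.4206 = -0.1804
  y_2 = 0.8304 - 0.05*4.9825 = 0.5813
Step 3: grad_x = 2*7*-0.1804 = -2.5262, grad_y = 2*3*0.5813 = 3.4877
  x_3 = -0.1804 - 0.05*-2.5262 = -0.0541
  y_3 = 0.5813 - 0.05*3.4877 = 0.4069
f(-0.0541, 0.4069) = 7*(-0.0541)^2 + 3*0.4069^2 = 0.5172


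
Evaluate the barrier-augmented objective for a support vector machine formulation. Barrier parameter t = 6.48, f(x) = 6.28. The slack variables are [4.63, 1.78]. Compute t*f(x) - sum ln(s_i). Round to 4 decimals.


Step 1: Compute log-barrier.
ln values: [1.5326, 0.5766]
phi = -(1.5326 + 0.5766) = -2.1092
Step 2: Compute augmented objective.
t*f(x) = 6.48*6.28 = 40.6944
Total = 40.6944 - 2.1092 = 38.5852


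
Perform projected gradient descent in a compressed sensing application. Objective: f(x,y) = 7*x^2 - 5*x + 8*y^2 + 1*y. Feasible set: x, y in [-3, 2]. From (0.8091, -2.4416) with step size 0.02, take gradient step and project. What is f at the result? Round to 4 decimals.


Step 1: Compute gradient at (0.8091, -2.4416).
grad_x = 2*7*0.8091 - 5 = 6.3274
grad_y = 2*8*-2.4416 + 1 = -38.0656
Step 2: Gradient step.
x_raw = 0.8091 - 0.02*6.3274 = 0.6826
y_raw = -2.4416 - 0.02*-38.0656 = -1.6803
Step 3: Project onto [-3, 2].
x_proj = clip(0.6826) = 0.6826
y_proj = clip(-1.6803) = -1.6803
Step 4: Evaluate f.
f(0.6826, -1.6803) = 20.755


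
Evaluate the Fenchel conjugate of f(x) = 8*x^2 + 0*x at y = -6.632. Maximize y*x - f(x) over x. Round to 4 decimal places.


f*(y) = sup_x {y*x - a*x^2 - b*x} = sup_x {(y-b)*x - a*x^2}
FOC: (y - b) - 2a*x = 0 => x* = (y - b)/(2a)
x* = (-6.632 - 0)/(2*8) = -0.4145
f*(-6.632) = (y-b)^2/(4a) = (-6.632 - 0)^2/(4*8)
= 43.9834/32 = 1.3745


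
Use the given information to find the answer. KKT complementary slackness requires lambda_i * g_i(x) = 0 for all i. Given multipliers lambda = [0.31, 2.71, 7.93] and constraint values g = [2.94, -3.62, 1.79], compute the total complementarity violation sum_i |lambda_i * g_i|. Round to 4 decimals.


KKT complementary slackness check:
lambda_1 * g_1 = 0.31 * 2.94 = 0.9114
lambda_2 * g_2 = 2.71 * -3.62 = -9.8102
lambda_3 * g_3 = 7.93 * 1.79 = 14.1947
Total violation = 0.9114 + 9.8102 + 14.1947 = 24.9163


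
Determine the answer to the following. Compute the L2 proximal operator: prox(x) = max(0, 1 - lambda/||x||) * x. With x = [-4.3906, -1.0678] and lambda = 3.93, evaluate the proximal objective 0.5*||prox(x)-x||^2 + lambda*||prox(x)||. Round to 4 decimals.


Step 1: Compute ||x||.
||x|| = 4.5186
Step 2: Compute scaling factor.
scale = max(0, 1 - 3.93/4.5186) = 0.1303
Step 3: prox(x) = [-0.5719, -0.1391]
||prox(x)|| = 0.5886
Step 4: Proximal objective.
0.5*||prox-x||^2 = 7.7225
lambda*||prox|| = 2.3132
Total = 10.0356


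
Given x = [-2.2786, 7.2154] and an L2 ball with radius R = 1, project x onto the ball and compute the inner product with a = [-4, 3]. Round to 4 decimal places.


Step 1: Compute ||x|| (intermediates to 6 decimals).
||x|| = sqrt((-2.2786)^2 + 7.2154^2) = 7.566638
Step 2: Project.
Since ||x|| > R, scale = R/||x|| = 1/7.566638 = 0.132159, proj(x) = scale * x
proj(x) = [-0.301137, 0.95358]
Step 3: Dot product.
a^T * proj(x) = -4*(-0.301137) + 3*0.95358 = 4.0653


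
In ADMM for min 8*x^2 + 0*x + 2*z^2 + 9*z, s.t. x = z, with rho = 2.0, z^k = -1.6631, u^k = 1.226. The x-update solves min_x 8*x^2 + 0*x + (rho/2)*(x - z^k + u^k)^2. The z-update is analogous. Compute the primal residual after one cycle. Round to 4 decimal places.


ADMM iteration with rho = 2.0, z^k = -1.6631, u^k = 1.226
Step 1: x-update.
Minimize 8*x^2 + 0*x + (2.0/2)*(x + 1.6631 + 1.226)^2
FOC: (2*8 + 2.0)*x = 0 + 2.0*(-1.6631 - 1.226)
x^{k+1} = -0.321
Step 2: z-update.
Minimize 2*z^2 + 9*z + (2.0/2)*(-0.321 - z + 1.226)^2
FOC: (2*2 + 2.0)*z = -9 + 2.0*(-0.321 + 1.226)
z^{k+1} = -1.1983
Step 3: u-update.
u^{k+1} = 1.226 - 0.321 + 1.1983 = 2.1033
Step 4: Primal residual = |-0.321 + 1.1983| = 0.8773


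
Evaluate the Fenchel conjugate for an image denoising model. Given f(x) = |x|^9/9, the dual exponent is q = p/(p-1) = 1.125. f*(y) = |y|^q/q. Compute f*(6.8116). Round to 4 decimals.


The conjugate exponent q satisfies 1/p + 1/q = 1.
p = 9, so q = 9/(9 - 1) = 1.125
|y|^q = 6.8116^1.125 = 8.6578
f*(6.8116) = 8.6578 / 1.125 = 7.6958


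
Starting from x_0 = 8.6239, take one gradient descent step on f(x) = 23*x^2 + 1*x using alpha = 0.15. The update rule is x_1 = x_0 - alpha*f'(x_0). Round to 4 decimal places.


We compute the gradient at x_0 and apply the update.
f'(x) = 46*x + 1
f'(8.6239) = 46*8.6239 + 1 = 397.6994
x_1 = 8.6239 - 0.15*397.6994 = -51.031


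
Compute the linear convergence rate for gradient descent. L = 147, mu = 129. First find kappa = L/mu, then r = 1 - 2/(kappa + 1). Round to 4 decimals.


Step 1: Compute the condition number.
kappa = L/mu = 147/129 = 1.1395
Step 2: Compute the convergence rate.
r = 1 - 2/(kappa + 1) = 1 - 2*mu/(L + mu) = (L - mu)/(L + mu) = 18/276 = 0.0652


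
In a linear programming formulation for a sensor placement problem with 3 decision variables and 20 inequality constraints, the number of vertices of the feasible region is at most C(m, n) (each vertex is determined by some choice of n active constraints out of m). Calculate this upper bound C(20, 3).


Each vertex corresponds to some choice of n active constraints out of m, so the number of vertices is at most C(m, n) = m! / (n!(m-n)!).
m = 20, n = 3
Numerator: 20 * 19 * 18
Denominator: 3! = 6
C(20, 3) = 1140


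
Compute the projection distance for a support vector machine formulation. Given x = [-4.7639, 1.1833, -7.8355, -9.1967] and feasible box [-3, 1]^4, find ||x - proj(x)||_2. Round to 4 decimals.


Project each component onto [-3, 1].
clip(-4.7639) = -3.0, clip(1.1833) = 1.0, clip(-7.8355) = -3.0, clip(-9.1967) = -3.0
Projection = [-3.0, 1.0, -3.0, -3.0]
Squared diffs: [3.1113, 0.0336, 23.3821, 38.3991]
Distance = sqrt(64.9261) = 8.0577


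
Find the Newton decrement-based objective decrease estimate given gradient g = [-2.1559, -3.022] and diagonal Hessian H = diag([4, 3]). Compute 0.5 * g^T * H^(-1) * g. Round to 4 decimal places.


Step 1: H is diagonal, so H^(-1) * g = [-0.539, -1.0073].
Step 2: g^T H^(-1) g = sum_i g_i^2 / H_ii
  = (-2.1559)^2/4 + (-3.022)^2/3
  = 1.162 + 3.0442 = 4.2061
Step 3: Objective decrease = 0.5 * g^T H^(-1) g = 2.1031


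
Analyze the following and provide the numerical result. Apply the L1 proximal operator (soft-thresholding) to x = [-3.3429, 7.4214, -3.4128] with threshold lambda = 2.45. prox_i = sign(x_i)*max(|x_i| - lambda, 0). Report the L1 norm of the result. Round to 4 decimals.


Soft-thresholding with lambda = 2.45:
prox(-3.3429) = sign(-3.3429)*max(|-3.3429| - 2.45, 0) = -0.8929
prox(7.4214) = sign(7.4214)*max(|7.4214| - 2.45, 0) = 4.9714
prox(-3.4128) = sign(-3.4128)*max(|-3.4128| - 2.45, 0) = -0.9628
prox(x) = [-0.8929, 4.9714, -0.9628]
||prox(x)||_1 = 0.8929 + 4.9714 + 0.9628 = 6.8271


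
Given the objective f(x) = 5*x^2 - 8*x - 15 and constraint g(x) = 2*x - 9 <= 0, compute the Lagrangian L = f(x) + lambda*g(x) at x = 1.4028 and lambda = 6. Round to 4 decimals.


Step 1: Evaluate f(x).
f(1.4028) = 5*1.4028^2 - 8*1.4028 - 15 = -16.3832
Step 2: Evaluate g(x).
g(1.4028) = 2*1.4028 - 9 = -6.1944
Step 3: Compute Lagrangian.
L = -16.3832 + 6*-6.1944 = -53.5496


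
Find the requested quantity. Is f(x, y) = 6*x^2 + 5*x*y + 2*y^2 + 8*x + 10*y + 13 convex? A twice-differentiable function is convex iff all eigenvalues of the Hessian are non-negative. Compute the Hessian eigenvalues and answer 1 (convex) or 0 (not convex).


The Hessian of f(x,y) = 6*x^2 + 5*x*y + 2*y^2 + 8*x + 10*y + 13 is:
H = [[12, 5], [5, 4]]
Trace = 12 + 4 = 16
Determinant = 12*4 - (5)^2 = 23
Discriminant = (16)^2 - 4*23 = 164.0
Eigenvalues: lambda_1 = 1.5969, lambda_2 = 14.4031
The function is convex.

1


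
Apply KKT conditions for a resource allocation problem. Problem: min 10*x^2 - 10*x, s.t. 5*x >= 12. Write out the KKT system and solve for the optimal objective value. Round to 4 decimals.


Step 1: Try lambda = 0 (constraint inactive).
x_unc = 10/(2*10) = 0.5
Check: 5*0.5 = 2.5 < 12 -- violated!
Step 2: Constraint must be active: 5*x = 12
x* = 12/5 = 2.4
lambda = (2*10*2.4 - 10)/5 = 7.6
Step 3: Compute optimal value.
f(x*) = 10*2.4^2 - 10*2.4 = 33.6


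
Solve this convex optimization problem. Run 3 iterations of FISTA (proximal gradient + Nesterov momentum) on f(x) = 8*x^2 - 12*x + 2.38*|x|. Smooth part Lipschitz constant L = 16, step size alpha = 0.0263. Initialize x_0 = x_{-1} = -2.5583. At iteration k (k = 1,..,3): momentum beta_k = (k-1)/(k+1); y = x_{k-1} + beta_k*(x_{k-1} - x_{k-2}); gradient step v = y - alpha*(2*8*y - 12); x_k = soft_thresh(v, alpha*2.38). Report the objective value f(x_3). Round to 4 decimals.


FISTA on f(x) = 8*x^2 - 12*x + 2.38*|x|
L = 16, alpha = 0.0263
Iteration 1: beta = 0.0, y = -2.5583 + 0.0*(-2.5583 + 2.5583) = -2.5583
  grad(y) = -52.9328, v = y - alpha*grad = -1.1662
  prox(v) = soft_thresh(-1.1662, 0.0626) = -1.1036
Iteration 2: beta = 0.3333, y = -1.1036 + 0.3333*(-1.1036 + 2.5583) = -0.6187
  grad(y) = -21.8986, v = y - alpha*grad = -0.0427
  prox(v) = soft_thresh(-0.0427, 0.0626) = 0.0
Iteration 3: beta = 0.5, y = 0.0 + 0.5*(0.0 + 1.1036) = 0.5518
  grad(y) = -3.1714, v = y - alpha*grad = 0.6352
  prox(v) = soft_thresh(0.6352, 0.0626) = 0.5726
f(x_3) = 8*0.5726^2 - 12*0.5726 + 2.38*|0.5726| = -2.8854


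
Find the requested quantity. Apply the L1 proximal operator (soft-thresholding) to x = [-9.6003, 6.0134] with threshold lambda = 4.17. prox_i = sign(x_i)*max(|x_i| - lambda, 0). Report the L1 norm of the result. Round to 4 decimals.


Soft-thresholding with lambda = 4.17:
prox(-9.6003) = sign(-9.6003)*max(|-9.6003| - 4.17, 0) = -5.4303
prox(6.0134) = sign(6.0134)*max(|6.0134| - 4.17, 0) = 1.8434
prox(x) = [-5.4303, 1.8434]
||prox(x)||_1 = 5.4303 + 1.8434 = 7.2737


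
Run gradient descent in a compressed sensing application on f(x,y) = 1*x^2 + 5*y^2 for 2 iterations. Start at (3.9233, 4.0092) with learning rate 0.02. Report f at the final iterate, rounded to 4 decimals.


Gradient descent on f(x,y) = 1*x^2 + 5*y^2.
Starting point: (3.9233, 4.0092), alpha = 0.02
Step 1: grad_x = 2*1*3.9233 = 7.8466, grad_y = 2*5*4.0092 = 40.092
  x_1 = 3.9233 - 0.02*7.8466 = 3.7664
  y_1 = 4.0092 - 0.02*40.092 = 3.2074
Step 2: grad_x = 2*1*3.7664 = 7.5327, grad_y = 2*5*3.2074 = 32.0736
  x_2 = 3.7664 - 0.02*7.5327 = 3.6157
  y_2 = 3.2074 - 0.02*32.0736 = 2.5659
f(3.6157, 2.5659) = 1*3.6157^2 + 5*2.5659^2 = 45.9923


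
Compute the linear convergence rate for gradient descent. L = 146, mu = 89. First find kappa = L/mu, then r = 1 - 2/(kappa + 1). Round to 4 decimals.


Step 1: Compute the condition number.
kappa = L/mu = 146/89 = 1.6404
Step 2: Compute the convergence rate.
r = 1 - 2/(kappa + 1) = 1 - 2*mu/(L + mu) = (L - mu)/(L + mu) = 57/235 = 0.2426


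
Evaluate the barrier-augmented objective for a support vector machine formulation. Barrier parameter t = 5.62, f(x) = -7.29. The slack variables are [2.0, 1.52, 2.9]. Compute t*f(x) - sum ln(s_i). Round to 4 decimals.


Step 1: Compute log-barrier.
ln values: [0.6931, 0.4187, 1.0647]
phi = -(0.6931 + 0.4187 + 1.0647) = -2.1766
Step 2: Compute augmented objective.
t*f(x) = 5.62*-7.29 = -40.9698
Total = -40.9698 - 2.1766 = -43.1464


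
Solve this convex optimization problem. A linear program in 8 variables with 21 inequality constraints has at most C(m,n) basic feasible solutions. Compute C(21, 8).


Each vertex corresponds to some choice of n active constraints out of m, so the number of vertices is at most C(m, n) = m! / (n!(m-n)!).
m = 21, n = 8
Numerator: 21 * 20 * 19 * 18 * 17 * 16 * 15 * 14
Denominator: 8! = 40320
C(21, 8) = 203490


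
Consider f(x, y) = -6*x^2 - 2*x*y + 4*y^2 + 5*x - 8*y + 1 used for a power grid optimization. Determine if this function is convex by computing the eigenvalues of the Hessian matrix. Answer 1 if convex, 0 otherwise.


The Hessian of f(x,y) = -6*x^2 - 2*x*y + 4*y^2 + 5*x - 8*y + 1 is:
H = [[-12, -2], [-2, 8]]
Trace = -12 + 8 = -4
Determinant = -12*8 - (-2)^2 = -100
Discriminant = (-4)^2 - 4*-100 = 416.0
Eigenvalues: lambda_1 = -12.198, lambda_2 = 8.198
The function is not convex.

0


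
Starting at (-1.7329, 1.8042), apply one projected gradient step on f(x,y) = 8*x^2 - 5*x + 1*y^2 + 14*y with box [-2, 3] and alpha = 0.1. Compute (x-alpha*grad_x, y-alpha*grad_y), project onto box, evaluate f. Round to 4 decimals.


Step 1: Compute gradient at (-1.7329, 1.8042).
grad_x = 2*8*-1.7329 - 5 = -32.7264
grad_y = 2*1*1.8042 + 14 = 17.6084
Step 2: Gradient step.
x_raw = -1.7329 - 0.1*-32.7264 = 1.5397
y_raw = 1.8042 - 0.1*17.6084 = 0.0434
Step 3: Project onto [-2, 3].
x_proj = clip(1.5397) = 1.5397
y_proj = clip(0.0434) = 0.0434
Step 4: Evaluate f.
f(1.5397, 0.0434) = 11.8766


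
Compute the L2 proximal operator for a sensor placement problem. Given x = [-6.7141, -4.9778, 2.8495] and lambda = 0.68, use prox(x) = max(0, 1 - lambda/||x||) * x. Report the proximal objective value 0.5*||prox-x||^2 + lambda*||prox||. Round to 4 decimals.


Step 1: Compute ||x||.
||x|| = 8.8305
Step 2: Compute scaling factor.
scale = max(0, 1 - 0.68/8.8305) = 0.923
Step 3: prox(x) = [-6.1971, -4.5945, 2.6301]
||prox(x)|| = 8.1505
Step 4: Proximal objective.
0.5*||prox-x||^2 = 0.2312
lambda*||prox|| = 5.5423
Total = 5.7735


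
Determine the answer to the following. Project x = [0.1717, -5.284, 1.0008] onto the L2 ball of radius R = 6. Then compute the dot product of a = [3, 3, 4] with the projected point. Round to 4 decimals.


Step 1: Compute ||x|| (intermediates to 6 decimals).
||x|| = sqrt(0.1717^2 + (-5.284)^2 + 1.0008^2) = 5.380682
Step 2: Project.
Since ||x|| <= R, proj = x (no scaling needed).
proj(x) = [0.1717, -5.284, 1.0008]
Step 3: Dot product.
a^T * proj(x) = 3*0.1717 + 3*(-5.284) + 4*1.0008 = -11.3337


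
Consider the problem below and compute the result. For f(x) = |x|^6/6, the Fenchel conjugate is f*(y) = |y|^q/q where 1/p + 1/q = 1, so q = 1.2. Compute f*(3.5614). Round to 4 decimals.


The conjugate exponent q satisfies 1/p + 1/q = 1.
p = 6, so q = 6/(6 - 1) = 1.2
|y|^q = 3.5614^1.2 = 4.5914
f*(3.5614) = 4.5914 / 1.2 = 3.8262


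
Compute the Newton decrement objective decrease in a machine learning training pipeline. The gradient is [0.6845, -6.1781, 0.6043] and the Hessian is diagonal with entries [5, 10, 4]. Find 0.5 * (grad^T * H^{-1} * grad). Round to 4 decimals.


Step 1: H is diagonal, so H^(-1) * g = [0.1369, -0.6178, 0.1511].
Step 2: g^T H^(-1) g = sum_i g_i^2 / H_ii
  = (0.6845)^2/5 + (-6.1781)^2/10 + (0.6043)^2/4
  = 0.0937 + 3.8169 + 0.0913 = 4.0019
Step 3: Objective decrease = 0.5 * g^T H^(-1) g = 2.0009


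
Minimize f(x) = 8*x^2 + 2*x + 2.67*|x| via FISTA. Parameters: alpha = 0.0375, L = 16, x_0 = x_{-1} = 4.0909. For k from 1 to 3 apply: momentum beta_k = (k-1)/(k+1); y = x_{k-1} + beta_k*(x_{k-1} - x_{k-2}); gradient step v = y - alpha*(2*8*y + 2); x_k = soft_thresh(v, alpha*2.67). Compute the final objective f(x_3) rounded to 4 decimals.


FISTA on f(x) = 8*x^2 + 2*x + 2.67*|x|
L = 16, alpha = 0.0375
Iteration 1: beta = 0.0, y = 4.0909 + 0.0*(4.0909 - 4.0909) = 4.0909
  grad(y) = 67.4544, v = y - alpha*grad = 1.5614
  prox(v) = soft_thresh(1.5614, 0.1001) = 1.4612
Iteration 2: beta = 0.3333, y = 1.4612 + 0.3333*(1.4612 - 4.0909) = 0.5847
  grad(y) = 11.3549, v = y - alpha*grad = 0.1589
  prox(v) = soft_thresh(0.1589, 0.1001) = 0.0587
Iteration 3: beta = 0.5, y = 0.0587 + 0.5*(0.0587 - 1.4612) = -0.6425
  grad(y) = -8.28, v = y - alpha*grad = -0.332
  prox(v) = soft_thresh(-0.332, 0.1001) = -0.2319
f(x_3) = 8*(-0.2319)^2 + 2*(-0.2319) + 2.67*|-0.2319| = 0.5855


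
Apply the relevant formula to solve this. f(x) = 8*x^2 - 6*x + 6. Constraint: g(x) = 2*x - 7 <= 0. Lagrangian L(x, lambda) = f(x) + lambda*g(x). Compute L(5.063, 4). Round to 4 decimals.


Step 1: Evaluate f(x).
f(5.063) = 8*5.063^2 - 6*5.063 + 6 = 180.6938
Step 2: Evaluate g(x).
g(5.063) = 2*5.063 - 7 = 3.126
Step 3: Compute Lagrangian.
L = 180.6938 + 4*3.126 = 193.1978


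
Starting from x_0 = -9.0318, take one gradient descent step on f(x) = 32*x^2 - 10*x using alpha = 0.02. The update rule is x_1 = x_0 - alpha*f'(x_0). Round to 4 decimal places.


We compute the gradient at x_0 and apply the update.
f'(x) = 64*x - 10
f'(-9.0318) = 64*-9.0318 - 10 = -588.0352
x_1 = -9.0318 - 0.02*-588.0352 = 2.7289


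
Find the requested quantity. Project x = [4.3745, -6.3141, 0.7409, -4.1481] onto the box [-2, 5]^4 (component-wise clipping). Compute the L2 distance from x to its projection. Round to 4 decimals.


Project each component onto [-2, 5].
clip(4.3745) = 4.3745, clip(-6.3141) = -2.0, clip(0.7409) = 0.7409, clip(-4.1481) = -2.0
Projection = [4.3745, -2.0, 0.7409, -2.0]
Squared diffs: [0.0, 18.6115, 0.0, 4.6143]
Distance = sqrt(23.2258) = 4.8193


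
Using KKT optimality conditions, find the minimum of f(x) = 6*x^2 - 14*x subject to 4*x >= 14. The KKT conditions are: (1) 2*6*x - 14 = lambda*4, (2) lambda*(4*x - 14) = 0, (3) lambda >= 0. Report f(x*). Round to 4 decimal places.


Step 1: Try lambda = 0 (constraint inactive).
x_unc = 14/(2*6) = 1.1667
Check: 4*1.1667 = 4.6668 < 14 -- violated!
Step 2: Constraint must be active: 4*x = 14
x* = 14/4 = 3.5
lambda = (2*6*3.5 - 14)/4 = 7.0
Step 3: Compute optimal value.
f(x*) = 6*3.5^2 - 14*3.5 = 24.5


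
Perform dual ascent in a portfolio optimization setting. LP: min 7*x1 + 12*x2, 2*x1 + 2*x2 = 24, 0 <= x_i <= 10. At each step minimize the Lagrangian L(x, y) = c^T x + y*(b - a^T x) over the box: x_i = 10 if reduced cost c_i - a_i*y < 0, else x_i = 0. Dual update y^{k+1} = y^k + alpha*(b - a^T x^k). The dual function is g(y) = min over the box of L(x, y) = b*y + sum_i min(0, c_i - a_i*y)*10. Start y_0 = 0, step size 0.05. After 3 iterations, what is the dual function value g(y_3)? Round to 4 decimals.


Dual ascent for LP: min 7*x1 + 12*x2, 2*x1 + 2*x2 = 24, 0 <= x_i <= 10
Step 1: y^k = 0.0, reduced costs: (7.0, 12.0)
  x^k = (0.0, 0.0), subgradient = b - a^T x = 24.0
  y^{k+1} = 0.0 + 0.05*24.0 = 1.2
Step 2: y^k = 1.2, reduced costs: (4.6, 9.6)
  x^k = (0.0, 0.0), subgradient = b - a^T x = 24.0
  y^{k+1} = 1.2 + 0.05*24.0 = 2.4
Step 3: y^k = 2.4, reduced costs: (2.2, 7.2)
  x^k = (0.0, 0.0), subgradient = b - a^T x = 24.0
  y^{k+1} = 2.4 + 0.05*24.0 = 3.6
Dual objective at y_3 = 3.6: reduced costs (-0.2, 4.8), box minimizer x = (10.0, 0.0)
g(y_3) = b*y + (c1 - a1*y)*x1 + (c2 - a2*y)*x2 = 24*3.6 + (-0.2)*10.0 + 4.8*0.0 = 86.4 - 2.0 + 0.0 = 84.4


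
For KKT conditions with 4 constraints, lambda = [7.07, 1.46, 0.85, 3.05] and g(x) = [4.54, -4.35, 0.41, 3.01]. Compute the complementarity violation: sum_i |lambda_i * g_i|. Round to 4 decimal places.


KKT complementary slackness check:
lambda_1 * g_1 = 7.07 * 4.54 = 32.0978
lambda_2 * g_2 = 1.46 * -4.35 = -6.351
lambda_3 * g_3 = 0.85 * 0.41 = 0.3485
lambda_4 * g_4 = 3.05 * 3.01 = 9.1805
Total violation = 32.0978 + 6.351 + 0.3485 + 9.1805 = 47.9778


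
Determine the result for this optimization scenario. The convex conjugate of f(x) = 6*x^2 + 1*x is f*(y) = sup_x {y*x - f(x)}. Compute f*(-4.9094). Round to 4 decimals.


f*(y) = sup_x {y*x - a*x^2 - b*x} = sup_x {(y-b)*x - a*x^2}
FOC: (y - b) - 2a*x = 0 => x* = (y - b)/(2a)
x* = (-4.9094 - 1)/(2*6) = -0.4925
f*(-4.9094) = (y-b)^2/(4a) = (-4.9094 - 1)^2/(4*6)
= 34.921/24 = 1.455


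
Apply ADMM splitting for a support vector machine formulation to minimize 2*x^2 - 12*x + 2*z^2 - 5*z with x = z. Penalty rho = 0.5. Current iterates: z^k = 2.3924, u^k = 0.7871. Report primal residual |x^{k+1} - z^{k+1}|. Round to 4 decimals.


ADMM iteration with rho = 0.5, z^k = 2.3924, u^k = 0.7871
Step 1: x-update.
Minimize 2*x^2 - 12*x + (0.5/2)*(x - 2.3924 + 0.7871)^2
FOC: (2*2 + 0.5)*x = 12 + 0.5*(2.3924 - 0.7871)
x^{k+1} = 2.845
Step 2: z-update.
Minimize 2*z^2 - 5*z + (0.5/2)*(2.845 - z + 0.7871)^2
FOC: (2*2 + 0.5)*z = 5 + 0.5*(2.845 + 0.7871)
z^{k+1} = 1.5147
Step 3: u-update.
u^{k+1} = 0.7871 + 2.845 - 1.5147 = 2.1175
Step 4: Primal residual = |2.845 - 1.5147| = 1.3304


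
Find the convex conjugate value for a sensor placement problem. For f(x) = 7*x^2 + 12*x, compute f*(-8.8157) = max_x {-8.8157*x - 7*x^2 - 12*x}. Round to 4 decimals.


f*(y) = sup_x {y*x - a*x^2 - b*x} = sup_x {(y-b)*x - a*x^2}
FOC: (y - b) - 2a*x = 0 => x* = (y - b)/(2a)
x* = (-8.8157 - 12)/(2*7) = -1.4868
f*(-8.8157) = (y-b)^2/(4a) = (-8.8157 - 12)^2/(4*7)
= 433.2934/28 = 15.4748


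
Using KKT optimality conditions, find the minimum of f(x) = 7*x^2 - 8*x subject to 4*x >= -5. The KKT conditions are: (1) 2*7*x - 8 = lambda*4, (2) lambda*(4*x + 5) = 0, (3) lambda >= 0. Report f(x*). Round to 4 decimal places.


Step 1: Try lambda = 0 (constraint inactive).
Stationarity: 2*7*x - 8 = 0
x* = 8/(2*7) = 4/7 = 0.5714 (rounded; the exact value 4/7 is used below)
Check constraint: 4*0.5714 = 2.2856 >= -5 -- satisfied.
Step 2: Compute optimal value.
f(x*) = 7*(4/7)^2 - 8*(4/7) = -2.2857


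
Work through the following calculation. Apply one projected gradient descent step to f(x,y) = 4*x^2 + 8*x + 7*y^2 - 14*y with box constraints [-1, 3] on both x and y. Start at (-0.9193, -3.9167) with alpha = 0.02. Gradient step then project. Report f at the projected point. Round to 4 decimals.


Step 1: Compute gradient at (-0.9193, -3.9167).
grad_x = 2*4*-0.9193 + 8 = 0.6456
grad_y = 2*7*-3.9167 - 14 = -68.8338
Step 2: Gradient step.
x_raw = -0.9193 - 0.02*0.6456 = -0.9322
y_raw = -3.9167 - 0.02*-68.8338 = -2.54
Step 3: Project onto [-1, 3].
x_proj = clip(-0.9322) = -0.9322
y_proj = clip(-2.54) = -1.0
Step 4: Evaluate f.
f(-0.9322, -1.0) = 17.0184


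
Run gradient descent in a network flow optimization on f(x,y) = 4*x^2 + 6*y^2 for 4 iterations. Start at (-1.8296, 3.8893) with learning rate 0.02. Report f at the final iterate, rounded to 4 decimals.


Gradient descent on f(x,y) = 4*x^2 + 6*y^2.
Starting point: (-1.8296, 3.8893), alpha = 0.02
Step 1: grad_x = 2*4*-1.8296 = -14.6368, grad_y = 2*6*3.8893 = 46.6716
  x_1 = -1.8296 - 0.02*-14.6368 = -1.5369
  y_1 = 3.8893 - 0.02*46.6716 = 2.9559
Step 2: grad_x = 2*4*-1.5369 = -12.2949, grad_y = 2*6*2.9559 = 35.4704
  x_2 = -1.5369 - 0.02*-12.2949 = -1.291
  y_2 = 2.9559 - 0.02*35.4704 = 2.2465
Step 3: grad_x = 2*4*-1.291 = -10.3277, grad_y = 2*6*2.2465 = 26.9575
  x_3 = -1.291 - 0.02*-10.3277 = -1.0844
  y_3 = 2.2465 - 0.02*26.9575 = 1.7073
Step 4: grad_x = 2*4*-1.0844 = -8.6753, grad_y = 2*6*1.7073 = 20.4877
  x_4 = -1.0844 - 0.02*-8.6753 = -0.9109
  y_4 = 1.7073 - 0.02*20.4877 = 1.2976
f(-0.9109, 1.2976) = 4*(-0.9109)^2 + 6*1.2976^2 = 13.4209


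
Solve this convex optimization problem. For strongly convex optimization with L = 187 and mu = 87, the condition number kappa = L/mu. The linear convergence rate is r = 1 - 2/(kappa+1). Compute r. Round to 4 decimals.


Step 1: Compute the condition number.
kappa = L/mu = 187/87 = 2.1494
Step 2: Compute the convergence rate.
r = 1 - 2/(kappa + 1) = 1 - 2*mu/(L + mu) = (L - mu)/(L + mu) = 100/274 = 0.365


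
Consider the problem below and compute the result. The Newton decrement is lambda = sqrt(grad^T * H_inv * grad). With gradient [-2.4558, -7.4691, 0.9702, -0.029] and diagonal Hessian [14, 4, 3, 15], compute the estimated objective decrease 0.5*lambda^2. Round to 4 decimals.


Step 1: H is diagonal, so H^(-1) * g = [-0.1754, -1.8673, 0.3234, -0.0019].
Step 2: g^T H^(-1) g = sum_i g_i^2 / H_ii
  = (-2.4558)^2/14 + (-7.4691)^2/4 + (0.9702)^2/3 + (-0.029)^2/15
  = 0.4308 + 13.9469 + 0.3138 + 0.0001 = 14.6915
Step 3: Objective decrease = 0.5 * g^T H^(-1) g = 7.3457


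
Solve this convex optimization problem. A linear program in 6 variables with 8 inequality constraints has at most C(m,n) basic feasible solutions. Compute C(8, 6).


Each vertex corresponds to some choice of n active constraints out of m, so the number of vertices is at most C(m, n) = m! / (n!(m-n)!).
m = 8, n = 6
Numerator: 8 * 7 * 6 * 5 * 4 * 3
Denominator: 6! = 720
C(8, 6) = 28


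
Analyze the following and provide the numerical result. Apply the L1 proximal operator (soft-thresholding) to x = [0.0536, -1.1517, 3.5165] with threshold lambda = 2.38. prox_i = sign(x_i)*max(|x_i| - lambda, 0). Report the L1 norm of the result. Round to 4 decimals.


Soft-thresholding with lambda = 2.38:
prox(0.0536) = sign(0.0536)*max(|0.0536| - 2.38, 0) = 0.0
prox(-1.1517) = sign(-1.1517)*max(|-1.1517| - 2.38, 0) = 0.0
prox(3.5165) = sign(3.5165)*max(|3.5165| - 2.38, 0) = 1.1365
prox(x) = [0.0, 0.0, 1.1365]
||prox(x)||_1 = 0.0 + 0.0 + 1.1365 = 1.1365


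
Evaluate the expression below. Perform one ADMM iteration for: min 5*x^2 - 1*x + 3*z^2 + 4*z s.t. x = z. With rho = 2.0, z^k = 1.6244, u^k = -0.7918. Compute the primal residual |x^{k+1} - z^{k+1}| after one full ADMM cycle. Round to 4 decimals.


ADMM iteration with rho = 2.0, z^k = 1.6244, u^k = -0.7918
Step 1: x-update.
Minimize 5*x^2 - 1*x + (2.0/2)*(x - 1.6244 - 0.7918)^2
FOC: (2*5 + 2.0)*x = 1 + 2.0*(1.6244 + 0.7918)
x^{k+1} = 0.486
Step 2: z-update.
Minimize 3*z^2 + 4*z + (2.0/2)*(0.486 - z - 0.7918)^2
FOC: (2*3 + 2.0)*z = -4 + 2.0*(0.486 - 0.7918)
z^{k+1} = -0.5764
Step 3: u-update.
u^{k+1} = -0.7918 + 0.486 + 0.5764 = 0.2707
Step 4: Primal residual = |0.486 + 0.5764| = 1.0625


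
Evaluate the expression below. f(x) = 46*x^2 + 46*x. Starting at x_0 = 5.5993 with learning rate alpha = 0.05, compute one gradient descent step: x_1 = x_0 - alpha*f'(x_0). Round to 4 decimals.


We compute the gradient at x_0 and apply the update.
f'(x) = 92*x + 46
f'(5.5993) = 92*5.5993 + 46 = 561.1356
x_1 = 5.5993 - 0.05*561.1356 = -22.4575


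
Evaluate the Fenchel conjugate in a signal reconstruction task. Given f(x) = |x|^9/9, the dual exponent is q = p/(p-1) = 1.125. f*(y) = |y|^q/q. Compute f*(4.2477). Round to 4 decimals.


The conjugate exponent q satisfies 1/p + 1/q = 1.
p = 9, so q = 9/(9 - 1) = 1.125
|y|^q = 4.2477^1.125 = 5.0895
f*(4.2477) = 5.0895 / 1.125 = 4.524


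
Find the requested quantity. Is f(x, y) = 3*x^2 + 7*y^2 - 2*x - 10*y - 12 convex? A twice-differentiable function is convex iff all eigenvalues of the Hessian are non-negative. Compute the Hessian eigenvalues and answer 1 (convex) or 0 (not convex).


The Hessian of f(x,y) = 3*x^2 + 7*y^2 - 2*x - 10*y - 12 is:
H = [[6, 0], [0, 14]]
Trace = 6 + 14 = 20
Determinant = 6*14 - (0)^2 = 84
Discriminant = (20)^2 - 4*84 = 64.0
Eigenvalues: lambda_1 = 6.0, lambda_2 = 14.0
The function is convex.

1


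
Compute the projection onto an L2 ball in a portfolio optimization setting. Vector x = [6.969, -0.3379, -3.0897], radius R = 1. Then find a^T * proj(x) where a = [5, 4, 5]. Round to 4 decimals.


Step 1: Compute ||x|| (intermediates to 6 decimals).
||x|| = sqrt(6.969^2 + (-0.3379)^2 + (-3.0897)^2) = 7.630687
Step 2: Project.
Since ||x|| > R, scale = R/||x|| = 1/7.630687 = 0.13105, proj(x) = scale * x
proj(x) = [0.913287, -0.044282, -0.404905]
Step 3: Dot product.
a^T * proj(x) = 5*0.913287 + 4*(-0.044282) + 5*(-0.404905) = 2.3648


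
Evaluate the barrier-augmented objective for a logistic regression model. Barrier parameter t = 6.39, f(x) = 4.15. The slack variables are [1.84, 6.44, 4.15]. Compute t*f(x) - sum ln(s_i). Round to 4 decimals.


Step 1: Compute log-barrier.
ln values: [0.6098, 1.8625, 1.4231]
phi = -(0.6098 + 1.8625 + 1.4231) = -3.8954
Step 2: Compute augmented objective.
t*f(x) = 6.39*4.15 = 26.5185
Total = 26.5185 - 3.8954 = 22.6231


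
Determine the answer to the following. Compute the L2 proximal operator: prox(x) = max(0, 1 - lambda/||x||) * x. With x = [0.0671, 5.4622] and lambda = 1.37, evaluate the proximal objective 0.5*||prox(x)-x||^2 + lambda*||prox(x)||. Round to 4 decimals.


Step 1: Compute ||x||.
||x|| = 5.4626
Step 2: Compute scaling factor.
scale = max(0, 1 - 1.37/5.4626) = 0.7492
Step 3: prox(x) = [0.0503, 4.0923]
||prox(x)|| = 4.0926
Step 4: Proximal objective.
0.5*||prox-x||^2 = 0.9385
lambda*||prox|| = 5.6069
Total = 6.5453


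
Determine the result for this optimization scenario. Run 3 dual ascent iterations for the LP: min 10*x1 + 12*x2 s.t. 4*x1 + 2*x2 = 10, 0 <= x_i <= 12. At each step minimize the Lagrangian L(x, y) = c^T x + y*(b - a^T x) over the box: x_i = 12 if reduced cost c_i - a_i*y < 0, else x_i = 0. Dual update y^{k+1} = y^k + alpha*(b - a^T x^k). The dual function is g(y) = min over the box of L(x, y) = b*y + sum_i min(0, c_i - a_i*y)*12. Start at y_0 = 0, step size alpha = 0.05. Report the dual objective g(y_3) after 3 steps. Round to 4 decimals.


Dual ascent for LP: min 10*x1 + 12*x2, 4*x1 + 2*x2 = 10, 0 <= x_i <= 12
Step 1: y^k = 0.0, reduced costs: (10.0, 12.0)
  x^k = (0.0, 0.0), subgradient = b - a^T x = 10.0
  y^{k+1} = 0.0 + 0.05*10.0 = 0.5
Step 2: y^k = 0.5, reduced costs: (8.0, 11.0)
  x^k = (0.0, 0.0), subgradient = b - a^T x = 10.0
  y^{k+1} = 0.5 + 0.05*10.0 = 1.0
Step 3: y^k = 1.0, reduced costs: (6.0, 10.0)
  x^k = (0.0, 0.0), subgradient = b - a^T x = 10.0
  y^{k+1} = 1.0 + 0.05*10.0 = 1.5
Dual objective at y_3 = 1.5: reduced costs (4.0, 9.0), box minimizer x = (0.0, 0.0)
g(y_3) = b*y + (c1 - a1*y)*x1 + (c2 - a2*y)*x2 = 10*1.5 + 4.0*0.0 + 9.0*0.0 = 15.0 + 0.0 + 0.0 = 15.0


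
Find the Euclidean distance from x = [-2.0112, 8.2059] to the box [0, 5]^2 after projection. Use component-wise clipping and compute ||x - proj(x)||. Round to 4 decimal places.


Project each component onto [0, 5].
clip(-2.0112) = 0.0, clip(8.2059) = 5.0
Projection = [0.0, 5.0]
Squared diffs: [4.0449, 10.2778]
Distance = sqrt(14.3227) = 3.7845


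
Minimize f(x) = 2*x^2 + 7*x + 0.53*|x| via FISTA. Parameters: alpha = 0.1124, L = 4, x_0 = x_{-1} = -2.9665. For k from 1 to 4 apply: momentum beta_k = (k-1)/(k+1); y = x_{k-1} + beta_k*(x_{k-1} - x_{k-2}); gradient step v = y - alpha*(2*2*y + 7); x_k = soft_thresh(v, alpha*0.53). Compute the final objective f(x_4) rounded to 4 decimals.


FISTA on f(x) = 2*x^2 + 7*x + 0.53*|x|
L = 4, alpha = 0.1124
Iteration 1: beta = 0.0, y = -2.9665 + 0.0*(-2.9665 + 2.9665) = -2.9665
  grad(y) = -4.866, v = y - alpha*grad = -2.4196
  prox(v) = soft_thresh(-2.4196, 0.0596) = -2.36
Iteration 2: beta = 0.3333, y = -2.36 + 0.3333*(-2.36 + 2.9665) = -2.1578
  grad(y) = -1.6313, v = y - alpha*grad = -1.9745
  prox(v) = soft_thresh(-1.9745, 0.0596) = -1.9149
Iteration 3: beta = 0.5, y = -1.9149 + 0.5*(-1.9149 + 2.36) = -1.6923
  grad(y) = 0.2306, v = y - alpha*grad = -1.7183
  prox(v) = soft_thresh(-1.7183, 0.0596) = -1.6587
Iteration 4: beta = 0.6, y = -1.6587 + 0.6*(-1.6587 + 1.9149) = -1.505
  grad(y) = 0.9801, v = y - alpha*grad = -1.6151
  prox(v) = soft_thresh(-1.6151, 0.0596) = -1.5556
f(x_4) = 2*(-1.5556)^2 + 7*(-1.5556) + 0.53*|-1.5556| = -5.2249


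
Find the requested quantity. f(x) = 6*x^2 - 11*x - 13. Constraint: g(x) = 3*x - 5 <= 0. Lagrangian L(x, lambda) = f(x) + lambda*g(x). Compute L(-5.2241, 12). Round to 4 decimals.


Step 1: Evaluate f(x).
f(-5.2241) = 6*(-5.2241)^2 - 11*(-5.2241) - 13 = 208.2124
Step 2: Evaluate g(x).
g(-5.2241) = 3*-5.2241 - 5 = -20.6723
Step 3: Compute Lagrangian.
L = 208.2124 + 12*-20.6723 = -39.8552


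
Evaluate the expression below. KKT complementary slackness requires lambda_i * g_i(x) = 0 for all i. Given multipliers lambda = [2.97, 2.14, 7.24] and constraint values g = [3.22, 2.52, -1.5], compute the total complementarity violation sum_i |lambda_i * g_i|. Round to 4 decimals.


KKT complementary slackness check:
lambda_1 * g_1 = 2.97 * 3.22 = 9.5634
lambda_2 * g_2 = 2.14 * 2.52 = 5.3928
lambda_3 * g_3 = 7.24 * -1.5 = -10.86
Total violation = 9.5634 + 5.3928 + 10.86 = 25.8162


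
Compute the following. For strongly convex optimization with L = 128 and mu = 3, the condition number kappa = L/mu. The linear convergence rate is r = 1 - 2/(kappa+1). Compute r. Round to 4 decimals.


Step 1: Compute the condition number.
kappa = L/mu = 128/3 = 42.6667
Step 2: Compute the convergence rate.
r = 1 - 2/(kappa + 1) = 1 - 2*mu/(L + mu) = (L - mu)/(L + mu) = 125/131 = 0.9542


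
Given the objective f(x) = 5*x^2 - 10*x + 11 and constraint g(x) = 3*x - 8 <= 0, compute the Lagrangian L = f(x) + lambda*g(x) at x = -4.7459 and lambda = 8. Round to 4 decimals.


Step 1: Evaluate f(x).
f(-4.7459) = 5*(-4.7459)^2 - 10*(-4.7459) + 11 = 171.0768
Step 2: Evaluate g(x).
g(-4.7459) = 3*-4.7459 - 8 = -22.2377
Step 3: Compute Lagrangian.
L = 171.0768 + 8*-22.2377 = -6.8248


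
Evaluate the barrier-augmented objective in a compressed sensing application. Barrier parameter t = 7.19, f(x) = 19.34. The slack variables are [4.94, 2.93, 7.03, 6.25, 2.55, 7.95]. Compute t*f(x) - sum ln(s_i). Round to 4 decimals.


Step 1: Compute log-barrier.
ln values: [1.5974, 1.075, 1.9502, 1.8326, 0.9361, 2.0732]
phi = -(1.5974 + 1.075 + 1.9502 + 1.8326 + 0.9361 + 2.0732) = -9.4644
Step 2: Compute augmented objective.
t*f(x) = 7.19*19.34 = 139.0546
Total = 139.0546 - 9.4644 = 129.5902


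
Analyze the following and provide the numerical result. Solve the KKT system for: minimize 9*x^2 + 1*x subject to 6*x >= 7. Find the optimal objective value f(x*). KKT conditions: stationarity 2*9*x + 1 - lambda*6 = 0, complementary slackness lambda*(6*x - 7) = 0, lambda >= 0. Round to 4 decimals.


Step 1: Try lambda = 0 (constraint inactive).
x_unc = -1/(2*9) = -0.0556
Check: 6*-0.0556 = -0.3336 < 7 -- violated!
Step 2: Constraint must be active: 6*x = 7
x* = 7/6 = 1.1667 (rounded; the exact value 7/6 is used below)
lambda = (2*9*(7/6) + 1)/6 = 3.6667
Step 3: Compute optimal value.
f(x*) = 9*(7/6)^2 + 1*(7/6) = 13.4167


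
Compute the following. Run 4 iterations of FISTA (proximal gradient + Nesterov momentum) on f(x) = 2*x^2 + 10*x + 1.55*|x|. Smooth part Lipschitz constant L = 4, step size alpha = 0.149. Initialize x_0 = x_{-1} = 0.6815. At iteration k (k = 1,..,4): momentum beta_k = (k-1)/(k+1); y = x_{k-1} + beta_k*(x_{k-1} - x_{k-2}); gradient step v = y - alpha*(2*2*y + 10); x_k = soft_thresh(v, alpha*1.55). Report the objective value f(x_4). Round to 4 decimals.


FISTA on f(x) = 2*x^2 + 10*x + 1.55*|x|
L = 4, alpha = 0.149
Iteration 1: beta = 0.0, y = 0.6815 + 0.0*(0.6815 - 0.6815) = 0.6815
  grad(y) = 12.726, v = y - alpha*grad = -1.2147
  prox(v) = soft_thresh(-1.2147, 0.231) = -0.9837
Iteration 2: beta = 0.3333, y = -0.9837 + 0.3333*(-0.9837 - 0.6815) = -1.5388
  grad(y) = 3.8448, v = y - alpha*grad = -2.1117
  prox(v) = soft_thresh(-2.1117, 0.231) = -1.8807
Iteration 3: beta = 0.5, y = -1.8807 + 0.5*(-1.8807 + 0.9837) = -2.3292
  grad(y) = 0.6831, v = y - alpha*grad = -2.431
  prox(v) = soft_thresh(-2.431, 0.231) = -2.2001
Iteration 4: beta = 0.6, y = -2.2001 + 0.6*(-2.2001 + 1.8807) = -2.3917
  grad(y) = 0.4334, v = y - alpha*grad = -2.4562
  prox(v) = soft_thresh(-2.4562, 0.231) = -2.2253
f(x_4) = 2*(-2.2253)^2 + 10*(-2.2253) + 1.55*|-2.2253| = -8.8999


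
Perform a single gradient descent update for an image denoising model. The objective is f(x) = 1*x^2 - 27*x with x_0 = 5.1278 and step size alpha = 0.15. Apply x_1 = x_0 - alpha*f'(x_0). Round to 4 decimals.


We compute the gradient at x_0 and apply the update.
f'(x) = 2*x - 27
f'(5.1278) = 2*5.1278 - 27 = -16.7444
x_1 = 5.1278 - 0.15*-16.7444 = 7.6395
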